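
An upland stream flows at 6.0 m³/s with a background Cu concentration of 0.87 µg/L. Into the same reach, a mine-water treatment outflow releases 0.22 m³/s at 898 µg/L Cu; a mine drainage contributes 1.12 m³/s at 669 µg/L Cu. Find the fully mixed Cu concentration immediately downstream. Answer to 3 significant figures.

130 µg/L

Flow-weighted average: C = (6.000·0.8700 + 0.2200·898.0 + 1.120·669.0) / 7.340 = 952.1/7.340 = 129.7 µg/L.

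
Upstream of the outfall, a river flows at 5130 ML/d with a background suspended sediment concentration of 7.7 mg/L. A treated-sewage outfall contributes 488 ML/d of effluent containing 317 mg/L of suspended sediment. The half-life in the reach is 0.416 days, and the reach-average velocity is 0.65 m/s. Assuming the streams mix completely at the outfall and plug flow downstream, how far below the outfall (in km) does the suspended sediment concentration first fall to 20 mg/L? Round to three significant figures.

18.4 km

After mixing, C = (5130·7.700 + 488.0·317.0) / 5618 = 194200/5618 = 34.57 mg/L.
Half-life 0.416 d → k = ln 2 / 0.416 = 1.666 d⁻¹.
Set 34.57·exp(−k·t) = 20 → t = ln(34.57/20)/k = 28370 s = 7.881 h.
Distance = v·t = 0.65·28370 = 18440 m = 18.44 km.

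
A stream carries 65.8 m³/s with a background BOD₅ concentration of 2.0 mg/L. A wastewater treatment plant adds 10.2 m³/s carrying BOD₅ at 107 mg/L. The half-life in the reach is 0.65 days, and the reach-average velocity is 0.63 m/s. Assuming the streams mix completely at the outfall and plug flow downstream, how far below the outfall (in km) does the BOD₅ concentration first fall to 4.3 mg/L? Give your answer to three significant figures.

Flow-weighted average: C = (65.80·2.000 + 10.20·107.0) / 76.00 = 1223/76.00 = 16.09 mg/L.
Half-life 0.65 d → k = ln 2 / 0.65 = 1.066 d⁻¹.
Set 16.09·exp(−k·t) = 4.3 → t = ln(16.09/4.3)/k = 106900 s = 29.70 h.
Distance = v·t = 0.63·106900 = 67360 m = 67.36 km.

67.4 km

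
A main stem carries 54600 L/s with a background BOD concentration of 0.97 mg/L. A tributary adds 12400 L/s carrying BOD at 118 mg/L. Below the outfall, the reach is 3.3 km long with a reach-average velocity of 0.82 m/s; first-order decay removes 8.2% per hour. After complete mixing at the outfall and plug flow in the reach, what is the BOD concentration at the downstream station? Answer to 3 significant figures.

Conservation of mass: C = (54600·0.9700 + 12400·118.0) / 67000 = 1516000/67000 = 22.63 mg/L.
Travel time t = 3.3·1000 / 0.82 = 4024 s = 1.118 h.
8.2%/h lost → k = −ln(1 − 0.082) = 0.08556 h⁻¹.
After decay, C = 22.63 × e^(−kt) = 22.63 × 0.9088 = 20.57 mg/L.

20.6 mg/L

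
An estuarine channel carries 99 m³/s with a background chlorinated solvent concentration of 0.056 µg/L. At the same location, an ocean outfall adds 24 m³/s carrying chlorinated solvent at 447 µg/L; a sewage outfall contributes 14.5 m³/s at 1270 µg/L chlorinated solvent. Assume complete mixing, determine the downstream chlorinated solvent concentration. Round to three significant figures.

Flow-weighted average: C = (99.00·0.05600 + 24.00·447.0 + 14.50·1270) / 137.5 = 29150/137.5 = 212.0 µg/L.

212 µg/L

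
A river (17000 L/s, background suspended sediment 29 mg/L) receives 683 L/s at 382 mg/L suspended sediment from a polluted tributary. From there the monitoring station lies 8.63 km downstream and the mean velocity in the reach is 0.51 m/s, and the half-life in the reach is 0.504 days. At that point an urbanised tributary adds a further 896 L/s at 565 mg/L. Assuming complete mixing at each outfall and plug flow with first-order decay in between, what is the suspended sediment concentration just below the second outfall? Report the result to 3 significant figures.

Mass balance: C = (17000·29.00 + 683.0·382.0) / 17680 = 753900/17680 = 42.63 mg/L; combined flow 17680 L/s.
Travel time t = 8.63·1000 / 0.51 = 16920 s = 4.700 h.
Half-life 0.504 d → k = ln 2 / 0.504 = 1.375 d⁻¹.
Decay over the reach: 42.63·exp(−kt) = 42.63·0.7639 = 32.57 mg/L.
At the second outfall, C = (17680·32.57 + 896.0·565.0) / (17680 + 896.0) = 58.24 mg/L.

58.2 mg/L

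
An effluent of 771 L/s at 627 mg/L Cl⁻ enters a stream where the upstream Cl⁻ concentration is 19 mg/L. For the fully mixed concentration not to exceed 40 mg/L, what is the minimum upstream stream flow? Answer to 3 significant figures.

Set C_mix = 40: (Q·19.00 + 771.0·627.0) / (Q + 771.0) = 40
→ Q = 771.0·(627.0 − 40)/(40 − 19.00) = 21550 L/s.

21600 L/s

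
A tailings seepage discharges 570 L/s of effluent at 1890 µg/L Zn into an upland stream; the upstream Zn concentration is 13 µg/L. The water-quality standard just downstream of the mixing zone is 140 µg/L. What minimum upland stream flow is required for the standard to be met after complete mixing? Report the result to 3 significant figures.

Set C_mix = 140: (Q·13.00 + 570.0·1890) / (Q + 570.0) = 140
→ Q = 570.0·(1890 − 140)/(140 − 13.00) = 7854 L/s.

7850 L/s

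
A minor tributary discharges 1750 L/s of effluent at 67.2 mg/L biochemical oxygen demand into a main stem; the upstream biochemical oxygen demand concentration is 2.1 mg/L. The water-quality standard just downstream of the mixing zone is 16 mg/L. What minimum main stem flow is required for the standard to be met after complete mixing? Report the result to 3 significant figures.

Set C_mix = 16: (Q·2.100 + 1750·67.20) / (Q + 1750) = 16
→ Q = 1750·(67.20 − 16)/(16 − 2.100) = 6446 L/s.

6450 L/s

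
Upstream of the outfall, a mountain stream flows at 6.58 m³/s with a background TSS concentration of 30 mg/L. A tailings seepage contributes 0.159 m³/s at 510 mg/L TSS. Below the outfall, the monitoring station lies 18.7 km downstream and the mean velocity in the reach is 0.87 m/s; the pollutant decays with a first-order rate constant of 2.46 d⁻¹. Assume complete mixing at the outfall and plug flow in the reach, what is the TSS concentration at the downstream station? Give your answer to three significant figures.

After mixing, C = (6.580·30.00 + 0.1590·510.0) / 6.739 = 278.5/6.739 = 41.33 mg/L.
Travel time t = 18.7·1000 / 0.87 = 21490 s = 5.971 h.
After decay, C = 41.33 × e^(−kt) = 41.33 × 0.5423 = 22.41 mg/L.

22.4 mg/L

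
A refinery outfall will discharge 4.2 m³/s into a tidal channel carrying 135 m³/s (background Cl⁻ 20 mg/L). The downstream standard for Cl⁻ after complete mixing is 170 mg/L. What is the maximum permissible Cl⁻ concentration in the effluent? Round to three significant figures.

At the limit, (Qr·Cr + Qe·Cₑ)/(Qr + Qe) = 170:
Cₑ = (139.2·170 − 135.0·20.00) / 4.200 = 4991 mg/L.

4990 mg/L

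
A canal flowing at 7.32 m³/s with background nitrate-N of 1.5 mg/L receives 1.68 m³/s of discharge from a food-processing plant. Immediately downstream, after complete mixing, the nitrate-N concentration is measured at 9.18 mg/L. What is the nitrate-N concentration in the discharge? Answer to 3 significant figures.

42.6 mg/L

Mass balance: 7.320·1.500 + 1.680·Cₑ = 9.000·9.180
→ Cₑ = (9.000·9.180 − 7.320·1.500) / 1.680 = 42.64 mg/L.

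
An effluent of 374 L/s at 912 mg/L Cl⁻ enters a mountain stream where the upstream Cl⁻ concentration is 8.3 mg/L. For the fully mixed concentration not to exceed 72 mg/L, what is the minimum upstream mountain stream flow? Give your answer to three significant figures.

4930 L/s

Set C_mix = 72: (Q·8.300 + 374.0·912.0) / (Q + 374.0) = 72
→ Q = 374.0·(912.0 − 72)/(72 − 8.300) = 4932 L/s.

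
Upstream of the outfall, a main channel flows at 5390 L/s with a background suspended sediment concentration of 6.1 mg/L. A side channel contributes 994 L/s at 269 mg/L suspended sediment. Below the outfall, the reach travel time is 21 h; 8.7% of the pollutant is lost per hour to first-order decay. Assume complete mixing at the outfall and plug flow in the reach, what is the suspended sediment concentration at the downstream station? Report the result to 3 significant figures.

6.96 mg/L

Mixed concentration C = ΣQC/ΣQ = (5390·6.100 + 994.0·269.0) / 6384 = 300300/6384 = 47.03 mg/L.
8.7%/h lost → k = −ln(1 − 0.087) = 0.09102 h⁻¹.
After decay, C = 47.03 × e^(−kt) = 47.03 × 0.1479 = 6.955 mg/L.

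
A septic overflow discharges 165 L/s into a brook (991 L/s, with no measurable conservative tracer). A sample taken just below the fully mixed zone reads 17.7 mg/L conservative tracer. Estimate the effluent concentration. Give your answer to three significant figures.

124 mg/L

Mass balance: 991.0·0 + 165.0·Cₑ = 1156·17.70
→ Cₑ = (1156·17.70 − 991.0·0) / 165.0 = 124.0 mg/L.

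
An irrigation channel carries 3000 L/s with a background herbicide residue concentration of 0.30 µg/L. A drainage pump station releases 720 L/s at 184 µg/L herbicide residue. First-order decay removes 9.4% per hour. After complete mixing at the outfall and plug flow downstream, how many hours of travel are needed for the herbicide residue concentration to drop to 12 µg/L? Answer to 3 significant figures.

Mass balance: C = (3000·0.3000 + 720.0·184.0) / 3720 = 133400/3720 = 35.85 µg/L.
9.4%/h lost → k = −ln(1 − 0.094) = 0.09872 h⁻¹.
35.85·exp(−k·t) = 12 → t = ln(35.85/12)/k = 39920 s = 11.09 h.

11.1 h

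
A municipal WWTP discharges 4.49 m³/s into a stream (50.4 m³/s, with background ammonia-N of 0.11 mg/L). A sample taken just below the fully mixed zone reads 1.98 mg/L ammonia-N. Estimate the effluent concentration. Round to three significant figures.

Mass balance: 50.40·0.1100 + 4.490·Cₑ = 54.89·1.980
→ Cₑ = (54.89·1.980 − 50.40·0.1100) / 4.490 = 22.97 mg/L.

23.0 mg/L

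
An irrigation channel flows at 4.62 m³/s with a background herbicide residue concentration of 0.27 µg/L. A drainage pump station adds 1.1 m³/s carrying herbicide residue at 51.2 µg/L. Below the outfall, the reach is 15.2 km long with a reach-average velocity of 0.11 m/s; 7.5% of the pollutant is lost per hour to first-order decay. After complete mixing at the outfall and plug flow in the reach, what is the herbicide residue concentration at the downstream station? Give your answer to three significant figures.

After mixing, C = (4.620·0.2700 + 1.100·51.20) / 5.720 = 57.57/5.720 = 10.06 µg/L.
Travel time t = 15.2·1000 / 0.11 = 138200 s = 38.38 h.
7.5%/h lost → k = −ln(1 − 0.075) = 0.07796 h⁻¹.
Decay over the reach: 10.06·exp(−kt) = 10.06·0.05016 = 0.5049 µg/L.

0.505 µg/L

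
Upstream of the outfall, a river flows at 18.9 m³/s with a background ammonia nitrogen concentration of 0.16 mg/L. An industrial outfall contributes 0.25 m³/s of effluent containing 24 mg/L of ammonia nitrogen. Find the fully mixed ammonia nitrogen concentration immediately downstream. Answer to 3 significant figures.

Conservation of mass: C = (18.90·0.1600 + 0.2500·24.00) / 19.15 = 9.024/19.15 = 0.4712 mg/L.

0.471 mg/L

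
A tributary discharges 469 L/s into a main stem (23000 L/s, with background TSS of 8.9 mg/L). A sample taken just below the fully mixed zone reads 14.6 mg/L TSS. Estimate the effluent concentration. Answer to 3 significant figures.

Mass balance: 23000·8.900 + 469.0·Cₑ = 23470·14.60
→ Cₑ = (23470·14.60 − 23000·8.900) / 469.0 = 294.1 mg/L.

294 mg/L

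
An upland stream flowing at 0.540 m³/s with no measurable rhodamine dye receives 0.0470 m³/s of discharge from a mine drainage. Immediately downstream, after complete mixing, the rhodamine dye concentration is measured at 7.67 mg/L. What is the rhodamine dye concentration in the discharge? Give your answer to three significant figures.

Mass balance: 0.5400·0 + 0.04700·Cₑ = 0.5870·7.670
→ Cₑ = (0.5870·7.670 − 0.5400·0) / 0.04700 = 95.79 mg/L.

95.8 mg/L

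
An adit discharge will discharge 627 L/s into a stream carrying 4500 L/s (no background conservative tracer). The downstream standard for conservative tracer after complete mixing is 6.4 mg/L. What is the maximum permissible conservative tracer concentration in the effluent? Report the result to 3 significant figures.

At the limit, (Qr·Cr + Qe·Cₑ)/(Qr + Qe) = 6.4:
Cₑ = (5127·6.4 − 4500·0) / 627.0 = 52.33 mg/L.

52.3 mg/L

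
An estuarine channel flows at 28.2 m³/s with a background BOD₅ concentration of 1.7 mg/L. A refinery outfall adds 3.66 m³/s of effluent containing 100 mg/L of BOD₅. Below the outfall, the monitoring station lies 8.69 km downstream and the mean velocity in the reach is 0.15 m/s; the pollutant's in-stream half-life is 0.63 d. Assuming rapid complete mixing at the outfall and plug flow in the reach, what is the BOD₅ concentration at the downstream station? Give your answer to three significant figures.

Mass balance: C = (28.20·1.700 + 3.660·100.0) / 31.86 = 413.9/31.86 = 12.99 mg/L.
Travel time t = 8.69·1000 / 0.15 = 57930 s = 16.09 h.
Half-life 0.63 d → k = ln 2 / 0.63 = 1.100 d⁻¹.
First-order decay: C = 12.99·exp(−k·t) = 12.99·0.4782 = 6.213 mg/L.

6.21 mg/L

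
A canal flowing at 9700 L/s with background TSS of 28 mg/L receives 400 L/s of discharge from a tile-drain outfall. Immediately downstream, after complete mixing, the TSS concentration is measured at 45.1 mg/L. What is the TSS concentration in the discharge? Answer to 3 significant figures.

Mass balance: 9700·28.00 + 400.0·Cₑ = 10100·45.10
→ Cₑ = (10100·45.10 − 9700·28.00) / 400.0 = 459.8 mg/L.

460 mg/L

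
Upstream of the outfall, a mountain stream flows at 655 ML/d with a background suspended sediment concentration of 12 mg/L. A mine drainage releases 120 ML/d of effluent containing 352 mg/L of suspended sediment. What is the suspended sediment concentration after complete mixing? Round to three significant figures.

Mass balance: C = (655.0·12.00 + 120.0·352.0) / 775.0 = 50100/775.0 = 64.65 mg/L.

64.6 mg/L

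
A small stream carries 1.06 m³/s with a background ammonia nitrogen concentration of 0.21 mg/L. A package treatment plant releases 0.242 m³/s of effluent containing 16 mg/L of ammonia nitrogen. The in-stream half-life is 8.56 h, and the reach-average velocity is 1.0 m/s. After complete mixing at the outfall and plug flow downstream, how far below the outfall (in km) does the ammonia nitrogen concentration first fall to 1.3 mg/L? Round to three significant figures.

39.3 km

Conservation of mass: C = (1.060·0.2100 + 0.2420·16.00) / 1.302 = 4.095/1.302 = 3.145 mg/L.
Half-life 8.56 h → k = ln 2 / 8.56 = 0.08098 h⁻¹ = 1.943 d⁻¹.
Set 3.145·exp(−k·t) = 1.3 → t = ln(3.145/1.3)/k = 39270 s = 10.91 h.
Distance = v·t = 1.0·39270 = 39270 m = 39.27 km.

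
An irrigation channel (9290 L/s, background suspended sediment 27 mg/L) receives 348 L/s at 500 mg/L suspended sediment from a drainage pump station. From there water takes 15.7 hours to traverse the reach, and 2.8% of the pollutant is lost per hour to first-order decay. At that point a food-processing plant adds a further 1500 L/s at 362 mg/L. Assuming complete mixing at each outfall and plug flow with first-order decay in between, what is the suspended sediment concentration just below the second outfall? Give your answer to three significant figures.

Conservation of mass: C = (9290·27.00 + 348.0·500.0) / 9638 = 424800/9638 = 44.08 mg/L; combined flow 9638 L/s.
2.8%/h lost → k = −ln(1 − 0.028) = 0.02840 h⁻¹.
First-order decay: C = 44.08·exp(−k·t) = 44.08·0.6403 = 28.22 mg/L.
Second outfall: C = (9638·28.22 + 1500·362.0)/11140 = 73.17 mg/L.

73.2 mg/L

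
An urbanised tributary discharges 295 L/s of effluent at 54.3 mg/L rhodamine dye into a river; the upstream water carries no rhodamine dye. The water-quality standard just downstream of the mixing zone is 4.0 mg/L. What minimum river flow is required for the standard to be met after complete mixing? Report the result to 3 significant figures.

Set C_mix = 4.0: (Q·0 + 295.0·54.30) / (Q + 295.0) = 4.0
→ Q = 295.0·(54.30 − 4.0)/(4.0 − 0) = 3710 L/s.

3710 L/s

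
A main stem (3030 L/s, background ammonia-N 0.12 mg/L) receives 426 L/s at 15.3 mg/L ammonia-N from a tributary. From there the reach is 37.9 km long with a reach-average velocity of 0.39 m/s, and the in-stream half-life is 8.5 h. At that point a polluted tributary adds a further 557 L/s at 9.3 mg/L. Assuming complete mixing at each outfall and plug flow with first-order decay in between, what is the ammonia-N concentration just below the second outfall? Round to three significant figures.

Flow-weighted average: C = (3030·0.1200 + 426.0·15.30) / 3456 = 6881/3456 = 1.991 mg/L; combined flow 3456 L/s.
Travel time t = 37.9·1000 / 0.39 = 97180 s = 26.99 h.
Half-life 8.5 h → k = ln 2 / 8.5 = 0.08155 h⁻¹ = 1.957 d⁻¹.
After decay, C = 1.991 × e^(−kt) = 1.991 × 0.1107 = 0.2203 mg/L.
At the second outfall, C = (3456·0.2203 + 557.0·9.300) / (3456 + 557.0) = 1.481 mg/L.

1.48 mg/L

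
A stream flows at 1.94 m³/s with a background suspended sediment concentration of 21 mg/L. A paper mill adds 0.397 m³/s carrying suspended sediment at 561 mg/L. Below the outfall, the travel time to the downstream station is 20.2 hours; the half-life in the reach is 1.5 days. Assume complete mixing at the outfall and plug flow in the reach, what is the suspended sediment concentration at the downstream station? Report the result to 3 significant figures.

76.4 mg/L

Flow-weighted average: C = (1.940·21.00 + 0.3970·561.0) / 2.337 = 263.5/2.337 = 112.7 mg/L.
Half-life 1.5 d → k = ln 2 / 1.5 = 0.4621 d⁻¹.
After decay, C = 112.7 × e^(−kt) = 112.7 × 0.6778 = 76.41 mg/L.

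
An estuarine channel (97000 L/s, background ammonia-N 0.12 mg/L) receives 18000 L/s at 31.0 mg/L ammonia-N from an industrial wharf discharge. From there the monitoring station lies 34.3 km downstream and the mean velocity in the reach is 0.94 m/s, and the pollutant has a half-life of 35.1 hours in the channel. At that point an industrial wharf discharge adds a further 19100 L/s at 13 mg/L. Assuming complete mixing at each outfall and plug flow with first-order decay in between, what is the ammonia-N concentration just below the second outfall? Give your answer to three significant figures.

Conservation of mass: C = (97000·0.1200 + 18000·31.00) / 115000 = 569600/115000 = 4.953 mg/L; combined flow 115000 L/s.
Travel time t = 34.3·1000 / 0.94 = 36490 s = 10.14 h.
Half-life 35.1 h → k = ln 2 / 35.1 = 0.01975 h⁻¹ = 0.4739 d⁻¹.
First-order decay: C = 4.953·exp(−k·t) = 4.953·0.8186 = 4.055 mg/L.
Second outfall: C = (115000·4.055 + 19100·13.00)/134100 = 5.329 mg/L.

5.33 mg/L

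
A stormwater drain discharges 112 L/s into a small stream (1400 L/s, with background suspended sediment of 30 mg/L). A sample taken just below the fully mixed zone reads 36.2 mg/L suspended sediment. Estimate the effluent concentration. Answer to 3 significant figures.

114 mg/L

Mass balance: 1400·30.00 + 112.0·Cₑ = 1512·36.20
→ Cₑ = (1512·36.20 − 1400·30.00) / 112.0 = 113.7 mg/L.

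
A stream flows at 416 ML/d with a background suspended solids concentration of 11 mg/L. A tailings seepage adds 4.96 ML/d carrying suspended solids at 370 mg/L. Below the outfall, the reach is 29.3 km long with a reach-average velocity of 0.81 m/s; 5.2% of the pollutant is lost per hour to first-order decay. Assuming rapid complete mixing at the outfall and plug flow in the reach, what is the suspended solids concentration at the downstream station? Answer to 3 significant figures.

Mixed concentration C = ΣQC/ΣQ = (416.0·11.00 + 4.960·370.0) / 421.0 = 6411/421.0 = 15.23 mg/L.
Travel time t = 29.3·1000 / 0.81 = 36170 s = 10.05 h.
5.2%/h lost → k = −ln(1 − 0.052) = 0.05340 h⁻¹.
After decay, C = 15.23 × e^(−kt) = 15.23 × 0.5847 = 8.906 mg/L.

8.91 mg/L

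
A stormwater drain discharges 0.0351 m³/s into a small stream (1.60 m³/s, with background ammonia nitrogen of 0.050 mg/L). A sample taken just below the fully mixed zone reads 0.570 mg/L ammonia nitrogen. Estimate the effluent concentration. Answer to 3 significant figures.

24.3 mg/L

Mass balance: 1.600·0.05000 + 0.03510·Cₑ = 1.635·0.5700
→ Cₑ = (1.635·0.5700 − 1.600·0.05000) / 0.03510 = 24.27 mg/L.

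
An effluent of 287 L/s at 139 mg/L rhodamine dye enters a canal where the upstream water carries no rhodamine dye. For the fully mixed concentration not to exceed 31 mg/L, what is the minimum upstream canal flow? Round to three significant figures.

Set C_mix = 31: (Q·0 + 287.0·139.0) / (Q + 287.0) = 31
→ Q = 287.0·(139.0 − 31)/(31 − 0) = 999.9 L/s.

1000 L/s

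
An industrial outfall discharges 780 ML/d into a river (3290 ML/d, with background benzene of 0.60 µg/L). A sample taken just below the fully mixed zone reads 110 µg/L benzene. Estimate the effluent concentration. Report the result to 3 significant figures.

Mass balance: 3290·0.6000 + 780.0·Cₑ = 4070·110.0
→ Cₑ = (4070·110.0 − 3290·0.6000) / 780.0 = 571.4 µg/L.

571 µg/L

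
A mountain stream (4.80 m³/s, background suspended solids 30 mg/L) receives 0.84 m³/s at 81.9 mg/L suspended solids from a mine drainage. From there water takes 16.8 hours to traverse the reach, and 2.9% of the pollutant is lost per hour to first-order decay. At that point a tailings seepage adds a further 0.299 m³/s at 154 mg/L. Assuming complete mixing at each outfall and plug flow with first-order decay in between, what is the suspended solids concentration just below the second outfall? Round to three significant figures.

Mixed concentration C = ΣQC/ΣQ = (4.800·30.00 + 0.8400·81.90) / 5.640 = 212.8/5.640 = 37.73 mg/L; combined flow 5.640 m³/s.
2.9%/h lost → k = −ln(1 − 0.029) = 0.02943 h⁻¹.
Decay over the reach: 37.73·exp(−kt) = 37.73·0.6099 = 23.01 mg/L.
Second outfall: C = (5.640·23.01 + 0.2990·154.0)/5.939 = 29.61 mg/L.

29.6 mg/L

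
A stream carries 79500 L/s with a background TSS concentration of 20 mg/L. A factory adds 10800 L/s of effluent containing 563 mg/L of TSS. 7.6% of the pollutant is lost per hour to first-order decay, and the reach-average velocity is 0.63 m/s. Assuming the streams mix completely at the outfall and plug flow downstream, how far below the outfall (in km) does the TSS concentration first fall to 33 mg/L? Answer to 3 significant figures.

Flow-weighted average: C = (79500·20.00 + 10800·563.0) / 90300 = 7670000/90300 = 84.94 mg/L.
7.6%/h lost → k = −ln(1 − 0.076) = 0.07904 h⁻¹.
Set 84.94·exp(−k·t) = 33 → t = ln(84.94/33)/k = 43060 s = 11.96 h.
Distance = v·t = 0.63·43060 = 27130 m = 27.13 km.

27.1 km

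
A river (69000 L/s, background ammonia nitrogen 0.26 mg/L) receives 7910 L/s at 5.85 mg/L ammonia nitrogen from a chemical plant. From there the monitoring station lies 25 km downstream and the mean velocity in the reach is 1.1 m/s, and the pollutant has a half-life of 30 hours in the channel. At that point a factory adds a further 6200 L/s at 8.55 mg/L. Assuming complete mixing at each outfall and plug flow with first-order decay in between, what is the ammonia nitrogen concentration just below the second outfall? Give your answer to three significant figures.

1.31 mg/L

Flow-weighted average: C = (69000·0.2600 + 7910·5.850) / 76910 = 64210/76910 = 0.8349 mg/L; combined flow 76910 L/s.
Travel time t = 25·1000 / 1.1 = 22730 s = 6.313 h.
Half-life 30 h → k = ln 2 / 30 = 0.02310 h⁻¹ = 0.5545 d⁻¹.
Applying C = C₀e^(−kt): 0.8349 × 0.8643 = 0.7216 mg/L.
Second outfall: C = (76910·0.7216 + 6200·8.550)/83110 = 1.306 mg/L.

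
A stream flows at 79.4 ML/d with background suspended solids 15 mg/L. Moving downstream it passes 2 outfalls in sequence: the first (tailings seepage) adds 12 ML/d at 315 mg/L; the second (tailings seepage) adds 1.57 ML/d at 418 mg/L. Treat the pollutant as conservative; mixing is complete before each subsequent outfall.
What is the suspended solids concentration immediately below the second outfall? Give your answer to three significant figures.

After outfall 1: Q = 79.40 + 12.00 = 91.40 ML/d; C = (79.40·15.00 + 12.00·315.0)/91.40 = 54.39 mg/L.
After outfall 2: Q = 91.40 + 1.570 = 92.97 ML/d; C = (91.40·54.39 + 1.570·418.0)/92.97 = 60.53 mg/L.

60.5 mg/L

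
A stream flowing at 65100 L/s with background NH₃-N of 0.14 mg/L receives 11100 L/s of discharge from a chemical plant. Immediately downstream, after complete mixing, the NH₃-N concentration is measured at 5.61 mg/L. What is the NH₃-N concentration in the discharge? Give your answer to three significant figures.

Mass balance: 65100·0.1400 + 11100·Cₑ = 76200·5.610
→ Cₑ = (76200·5.610 − 65100·0.1400) / 11100 = 37.69 mg/L.

37.7 mg/L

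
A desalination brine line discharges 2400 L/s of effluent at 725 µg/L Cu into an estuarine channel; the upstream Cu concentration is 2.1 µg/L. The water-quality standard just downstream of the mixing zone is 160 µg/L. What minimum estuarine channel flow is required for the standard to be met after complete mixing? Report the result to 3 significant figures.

Set C_mix = 160: (Q·2.100 + 2400·725.0) / (Q + 2400) = 160
→ Q = 2400·(725.0 − 160)/(160 − 2.100) = 8588 L/s.

8590 L/s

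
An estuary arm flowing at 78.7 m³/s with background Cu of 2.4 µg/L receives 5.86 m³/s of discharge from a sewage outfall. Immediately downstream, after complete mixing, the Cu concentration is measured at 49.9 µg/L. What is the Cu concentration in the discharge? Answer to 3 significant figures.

688 µg/L

Mass balance: 78.70·2.400 + 5.860·Cₑ = 84.56·49.90
→ Cₑ = (84.56·49.90 − 78.70·2.400) / 5.860 = 687.8 µg/L.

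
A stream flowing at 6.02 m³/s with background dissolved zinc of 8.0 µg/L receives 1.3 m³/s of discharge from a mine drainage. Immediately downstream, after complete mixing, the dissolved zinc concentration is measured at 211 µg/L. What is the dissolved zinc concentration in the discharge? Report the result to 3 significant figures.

Mass balance: 6.020·8.000 + 1.300·Cₑ = 7.320·211.0
→ Cₑ = (7.320·211.0 − 6.020·8.000) / 1.300 = 1151 µg/L.

1150 µg/L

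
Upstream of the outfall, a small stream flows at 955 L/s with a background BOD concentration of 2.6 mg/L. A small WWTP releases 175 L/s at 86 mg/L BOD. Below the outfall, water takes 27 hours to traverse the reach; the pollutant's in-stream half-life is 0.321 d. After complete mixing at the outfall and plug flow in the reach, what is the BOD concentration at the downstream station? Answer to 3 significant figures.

After mixing, C = (955.0·2.600 + 175.0·86.00) / 1130 = 17530/1130 = 15.52 mg/L.
Half-life 0.321 d → k = ln 2 / 0.321 = 2.159 d⁻¹.
Decay over the reach: 15.52·exp(−kt) = 15.52·0.08810 = 1.367 mg/L.

1.37 mg/L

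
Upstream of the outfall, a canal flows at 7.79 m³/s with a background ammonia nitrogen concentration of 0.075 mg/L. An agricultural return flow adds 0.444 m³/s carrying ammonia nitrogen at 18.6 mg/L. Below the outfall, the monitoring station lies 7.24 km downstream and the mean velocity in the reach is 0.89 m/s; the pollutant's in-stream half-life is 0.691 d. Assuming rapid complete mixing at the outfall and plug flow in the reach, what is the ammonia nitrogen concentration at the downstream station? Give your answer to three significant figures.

0.977 mg/L

After mixing, C = (7.790·0.07500 + 0.4440·18.60) / 8.234 = 8.843/8.234 = 1.074 mg/L.
Travel time t = 7.24·1000 / 0.89 = 8135 s = 2.260 h.
Half-life 0.691 d → k = ln 2 / 0.691 = 1.003 d⁻¹.
Applying C = C₀e^(−kt): 1.074 × 0.9099 = 0.9771 mg/L.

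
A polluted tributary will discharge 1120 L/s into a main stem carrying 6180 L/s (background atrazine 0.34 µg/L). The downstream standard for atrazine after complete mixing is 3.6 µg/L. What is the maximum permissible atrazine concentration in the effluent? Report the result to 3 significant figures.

At the limit, (Qr·Cr + Qe·Cₑ)/(Qr + Qe) = 3.6:
Cₑ = (7300·3.6 − 6180·0.3400) / 1120 = 21.59 µg/L.

21.6 µg/L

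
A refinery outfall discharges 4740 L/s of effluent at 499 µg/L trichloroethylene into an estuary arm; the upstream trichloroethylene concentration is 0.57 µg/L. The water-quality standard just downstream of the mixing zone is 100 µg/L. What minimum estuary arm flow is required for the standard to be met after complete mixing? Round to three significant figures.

Set C_mix = 100: (Q·0.5700 + 4740·499.0) / (Q + 4740) = 100
→ Q = 4740·(499.0 − 100)/(100 − 0.5700) = 19020 L/s.

19000 L/s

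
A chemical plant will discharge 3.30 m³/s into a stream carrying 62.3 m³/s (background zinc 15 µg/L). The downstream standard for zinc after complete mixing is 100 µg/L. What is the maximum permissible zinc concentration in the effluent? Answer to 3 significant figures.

At the limit, (Qr·Cr + Qe·Cₑ)/(Qr + Qe) = 100:
Cₑ = (65.60·100 − 62.30·15.00) / 3.300 = 1705 µg/L.

1700 µg/L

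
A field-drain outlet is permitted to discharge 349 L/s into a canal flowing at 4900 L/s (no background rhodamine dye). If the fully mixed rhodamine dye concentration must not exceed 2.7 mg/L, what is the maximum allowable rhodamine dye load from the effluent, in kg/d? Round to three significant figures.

Mass balance at the limit: 4900·0 + 349.0·Cₑ = 5249·2.7 → Cₑ = 40.61 mg/L.
349.0 L/s = 0.3490 m³/s. Load = 0.3490 m³/s × 40.61 g/m³ × 86 400 s/d = 1224 kg/d.

1220 kg/d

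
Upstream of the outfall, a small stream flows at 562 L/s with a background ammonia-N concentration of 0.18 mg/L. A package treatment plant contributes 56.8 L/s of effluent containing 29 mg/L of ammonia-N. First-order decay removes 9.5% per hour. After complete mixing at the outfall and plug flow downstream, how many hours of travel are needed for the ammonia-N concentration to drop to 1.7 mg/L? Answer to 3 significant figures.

5.09 h

Conservation of mass: C = (562.0·0.1800 + 56.80·29.00) / 618.8 = 1748/618.8 = 2.825 mg/L.
9.5%/h lost → k = −ln(1 − 0.095) = 0.09982 h⁻¹.
2.825·exp(−k·t) = 1.7 → t = ln(2.825/1.7)/k = 18320 s = 5.089 h.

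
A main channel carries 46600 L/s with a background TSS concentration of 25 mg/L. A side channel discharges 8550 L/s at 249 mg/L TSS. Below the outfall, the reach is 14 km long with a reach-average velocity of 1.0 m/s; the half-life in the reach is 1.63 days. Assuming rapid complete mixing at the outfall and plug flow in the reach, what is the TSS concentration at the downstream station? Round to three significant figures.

55.8 mg/L

Mixed concentration C = ΣQC/ΣQ = (46600·25.00 + 8550·249.0) / 55150 = 3294000/55150 = 59.73 mg/L.
Travel time t = 14·1000 / 1.0 = 14000 s = 3.889 h.
Half-life 1.63 d → k = ln 2 / 1.63 = 0.4252 d⁻¹.
After decay, C = 59.73 × e^(−kt) = 59.73 × 0.9334 = 55.75 mg/L.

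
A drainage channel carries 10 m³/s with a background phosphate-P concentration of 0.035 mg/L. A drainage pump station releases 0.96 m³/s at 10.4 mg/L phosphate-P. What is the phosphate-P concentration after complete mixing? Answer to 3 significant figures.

Mixed concentration C = ΣQC/ΣQ = (10.00·0.03500 + 0.9600·10.40) / 10.96 = 10.33/10.96 = 0.9429 mg/L.

0.943 mg/L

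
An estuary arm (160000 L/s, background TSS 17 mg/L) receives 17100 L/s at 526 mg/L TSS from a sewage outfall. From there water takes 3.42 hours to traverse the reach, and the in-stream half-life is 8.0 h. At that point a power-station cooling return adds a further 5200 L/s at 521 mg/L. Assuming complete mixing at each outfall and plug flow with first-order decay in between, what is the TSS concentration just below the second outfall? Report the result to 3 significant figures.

62.6 mg/L

Mass balance: C = (160000·17.00 + 17100·526.0) / 177100 = 11710000/177100 = 66.15 mg/L; combined flow 177100 L/s.
Half-life 8.0 h → k = ln 2 / 8.0 = 0.08664 h⁻¹ = 2.079 d⁻¹.
Decay over the reach: 66.15·exp(−kt) = 66.15·0.7435 = 49.18 mg/L.
Second outfall: C = (177100·49.18 + 5200·521.0)/182300 = 62.64 mg/L.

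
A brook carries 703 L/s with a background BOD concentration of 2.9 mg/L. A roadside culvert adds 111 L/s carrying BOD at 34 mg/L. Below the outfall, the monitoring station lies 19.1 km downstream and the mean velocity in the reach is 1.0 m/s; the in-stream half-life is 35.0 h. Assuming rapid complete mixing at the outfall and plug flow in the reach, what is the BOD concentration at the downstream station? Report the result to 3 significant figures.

6.43 mg/L

Flow-weighted average: C = (703.0·2.900 + 111.0·34.00) / 814.0 = 5813/814.0 = 7.141 mg/L.
Travel time t = 19.1·1000 / 1.0 = 19100 s = 5.306 h.
Half-life 35.0 h → k = ln 2 / 35.0 = 0.01980 h⁻¹ = 0.4753 d⁻¹.
After decay, C = 7.141 × e^(−kt) = 7.141 × 0.9003 = 6.429 mg/L.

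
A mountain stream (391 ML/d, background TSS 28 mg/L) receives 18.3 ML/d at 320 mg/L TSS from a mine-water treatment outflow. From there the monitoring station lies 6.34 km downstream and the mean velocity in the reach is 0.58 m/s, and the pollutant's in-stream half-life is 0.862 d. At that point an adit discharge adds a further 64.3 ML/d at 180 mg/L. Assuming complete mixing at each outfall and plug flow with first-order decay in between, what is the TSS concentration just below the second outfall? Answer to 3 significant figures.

Mixed concentration C = ΣQC/ΣQ = (391.0·28.00 + 18.30·320.0) / 409.3 = 16800/409.3 = 41.06 mg/L; combined flow 409.3 ML/d.
Travel time t = 6.34·1000 / 0.58 = 10930 s = 3.036 h.
Half-life 0.862 d → k = ln 2 / 0.862 = 0.8041 d⁻¹.
After decay, C = 41.06 × e^(−kt) = 41.06 × 0.9033 = 37.08 mg/L.
Second outfall: C = (409.3·37.08 + 64.30·180.0)/473.6 = 56.49 mg/L.

56.5 mg/L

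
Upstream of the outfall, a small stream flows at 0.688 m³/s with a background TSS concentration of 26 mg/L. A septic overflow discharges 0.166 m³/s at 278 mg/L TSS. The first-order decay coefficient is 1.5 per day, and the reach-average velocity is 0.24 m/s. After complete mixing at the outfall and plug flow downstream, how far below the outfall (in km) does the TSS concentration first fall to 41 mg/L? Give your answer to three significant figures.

8.35 km

Conservation of mass: C = (0.6880·26.00 + 0.1660·278.0) / 0.8540 = 64.04/0.8540 = 74.98 mg/L.
Set 74.98·exp(−k·t) = 41 → t = ln(74.98/41)/k = 34770 s = 9.659 h.
Distance = v·t = 0.24·34770 = 8346 m = 8.346 km.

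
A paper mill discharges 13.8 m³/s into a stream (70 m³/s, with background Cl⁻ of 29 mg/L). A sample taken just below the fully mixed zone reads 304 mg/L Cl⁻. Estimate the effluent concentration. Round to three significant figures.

Mass balance: 70.00·29.00 + 13.80·Cₑ = 83.80·304.0
→ Cₑ = (83.80·304.0 − 70.00·29.00) / 13.80 = 1699 mg/L.

1700 mg/L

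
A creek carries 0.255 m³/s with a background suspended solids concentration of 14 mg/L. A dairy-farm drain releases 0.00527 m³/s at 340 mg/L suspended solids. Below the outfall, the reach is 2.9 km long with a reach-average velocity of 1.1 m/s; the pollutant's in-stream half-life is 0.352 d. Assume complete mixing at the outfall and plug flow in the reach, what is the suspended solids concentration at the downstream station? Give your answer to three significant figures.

Conservation of mass: C = (0.2550·14.00 + 0.005270·340.0) / 0.2603 = 5.362/0.2603 = 20.60 mg/L.
Travel time t = 2.9·1000 / 1.1 = 2636 s = 0.7323 h.
Half-life 0.352 d → k = ln 2 / 0.352 = 1.969 d⁻¹.
First-order decay: C = 20.60·exp(−k·t) = 20.60·0.9417 = 19.40 mg/L.

19.4 mg/L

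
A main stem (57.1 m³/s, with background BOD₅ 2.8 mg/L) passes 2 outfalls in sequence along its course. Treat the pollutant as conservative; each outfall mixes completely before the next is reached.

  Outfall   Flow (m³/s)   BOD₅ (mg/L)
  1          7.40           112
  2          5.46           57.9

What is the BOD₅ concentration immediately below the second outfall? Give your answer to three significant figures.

18.7 mg/L

Below outfall 1: Q → 64.50 m³/s, C = (57.10·2.800 + 7.400·112.0)/64.50 = 15.33 mg/L.
Below outfall 2: Q → 69.96 m³/s, C = (64.50·15.33 + 5.460·57.90)/69.96 = 18.65 mg/L.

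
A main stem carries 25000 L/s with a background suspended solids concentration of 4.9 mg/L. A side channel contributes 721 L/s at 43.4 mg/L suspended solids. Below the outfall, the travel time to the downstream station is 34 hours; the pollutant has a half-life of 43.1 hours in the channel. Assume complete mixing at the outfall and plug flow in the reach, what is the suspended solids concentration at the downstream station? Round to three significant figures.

Flow-weighted average: C = (25000·4.900 + 721.0·43.40) / 25720 = 153800/25720 = 5.979 mg/L.
Half-life 43.1 h → k = ln 2 / 43.1 = 0.01608 h⁻¹ = 0.3860 d⁻¹.
Decay over the reach: 5.979·exp(−kt) = 5.979·0.5788 = 3.461 mg/L.

3.46 mg/L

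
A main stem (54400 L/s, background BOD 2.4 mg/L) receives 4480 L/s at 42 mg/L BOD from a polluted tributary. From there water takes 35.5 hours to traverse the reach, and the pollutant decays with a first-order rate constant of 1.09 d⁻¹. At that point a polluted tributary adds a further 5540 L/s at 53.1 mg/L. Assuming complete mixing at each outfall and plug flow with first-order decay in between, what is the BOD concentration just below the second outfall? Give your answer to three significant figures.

Mass balance: C = (54400·2.400 + 4480·42.00) / 58880 = 318700/58880 = 5.413 mg/L; combined flow 58880 L/s.
First-order decay: C = 5.413·exp(−k·t) = 5.413·0.1994 = 1.080 mg/L.
At the second outfall, C = (58880·1.080 + 5540·53.10) / (58880 + 5540) = 5.553 mg/L.

5.55 mg/L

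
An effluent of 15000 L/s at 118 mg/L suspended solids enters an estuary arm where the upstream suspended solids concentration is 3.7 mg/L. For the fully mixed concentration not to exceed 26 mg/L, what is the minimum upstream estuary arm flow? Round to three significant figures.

Set C_mix = 26: (Q·3.700 + 15000·118.0) / (Q + 15000) = 26
→ Q = 15000·(118.0 − 26)/(26 − 3.700) = 61880 L/s.

61900 L/s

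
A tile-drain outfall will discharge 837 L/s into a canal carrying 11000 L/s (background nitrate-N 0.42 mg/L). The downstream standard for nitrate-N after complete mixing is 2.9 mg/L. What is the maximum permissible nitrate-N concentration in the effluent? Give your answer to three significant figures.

35.5 mg/L

At the limit, (Qr·Cr + Qe·Cₑ)/(Qr + Qe) = 2.9:
Cₑ = (11840·2.9 − 11000·0.4200) / 837.0 = 35.49 mg/L.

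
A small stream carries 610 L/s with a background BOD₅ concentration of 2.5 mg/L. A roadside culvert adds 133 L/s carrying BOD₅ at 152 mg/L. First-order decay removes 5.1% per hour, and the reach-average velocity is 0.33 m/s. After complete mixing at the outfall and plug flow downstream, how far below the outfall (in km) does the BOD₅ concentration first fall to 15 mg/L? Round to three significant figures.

15.2 km

Mixed concentration C = ΣQC/ΣQ = (610.0·2.500 + 133.0·152.0) / 743.0 = 21740/743.0 = 29.26 mg/L.
5.1%/h lost → k = −ln(1 − 0.051) = 0.05235 h⁻¹.
Set 29.26·exp(−k·t) = 15 → t = ln(29.26/15)/k = 45950 s = 12.77 h.
Distance = v·t = 0.33·45950 = 15160 m = 15.16 km.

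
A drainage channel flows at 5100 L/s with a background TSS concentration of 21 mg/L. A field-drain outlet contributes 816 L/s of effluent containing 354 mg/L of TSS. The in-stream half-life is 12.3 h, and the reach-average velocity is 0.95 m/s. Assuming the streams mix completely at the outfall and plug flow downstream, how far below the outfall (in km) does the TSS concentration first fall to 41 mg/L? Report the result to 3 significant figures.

Mass balance: C = (5100·21.00 + 816.0·354.0) / 5916 = 396000/5916 = 66.93 mg/L.
Half-life 12.3 h → k = ln 2 / 12.3 = 0.05635 h⁻¹ = 1.352 d⁻¹.
Set 66.93·exp(−k·t) = 41 → t = ln(66.93/41)/k = 31310 s = 8.697 h.
Distance = v·t = 0.95·31310 = 29740 m = 29.74 km.

29.7 km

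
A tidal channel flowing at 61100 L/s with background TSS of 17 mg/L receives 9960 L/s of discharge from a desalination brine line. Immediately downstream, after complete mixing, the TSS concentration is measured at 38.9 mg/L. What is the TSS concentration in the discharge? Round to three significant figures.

Mass balance: 61100·17.00 + 9960·Cₑ = 71060·38.90
→ Cₑ = (71060·38.90 − 61100·17.00) / 9960 = 173.2 mg/L.

173 mg/L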